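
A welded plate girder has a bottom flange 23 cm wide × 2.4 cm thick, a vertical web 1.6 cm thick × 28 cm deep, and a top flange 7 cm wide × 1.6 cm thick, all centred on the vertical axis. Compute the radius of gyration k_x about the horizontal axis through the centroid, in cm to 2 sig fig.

Decompose the section into non-overlapping parts with the origin at the bottom-left of its bounding rectangle.
Bottom plate: 23 × 2.4, A = 55.2 cm², y = 1.2 cm, Ī = 26.5 cm⁴.
Web plate: 1.6 × 28, A = 44.8 cm², y = 16.4 cm, Ī = 2 927 cm⁴.
Top plate: 7 × 1.6, A = 11.2 cm², y = 31.2 cm, Ī = 2.389 cm⁴.
Centroid: ȳ = ΣA·y / ΣA = 10.35 cm.
Transfer each piece to the horizontal axis through the centroid using Ī + A·d² with d = y − 10.35:
  bottom plate: d = -9.145 cm → contributes +4 643 cm⁴
  web plate: d = 6.055 cm → contributes +4 569 cm⁴
  top plate: d = 20.85 cm → contributes +4 873 cm⁴
Total I = 14 086 cm⁴.
Radius of gyration: k = √(I/A) = √(14 086 / 111.2) = 11.25 cm.

k_x ≈ 11 cm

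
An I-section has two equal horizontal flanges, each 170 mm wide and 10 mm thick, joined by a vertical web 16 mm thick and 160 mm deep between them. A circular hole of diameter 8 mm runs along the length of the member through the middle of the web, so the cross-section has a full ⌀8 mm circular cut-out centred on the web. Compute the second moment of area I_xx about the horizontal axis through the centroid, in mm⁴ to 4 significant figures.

Split into non-overlapping primitives; take the origin at the lower-left of the bounding box.
Bottom flange: 170 × 10, A = 1 700 mm², y = 5 mm, Ī = 14166.7 mm⁴.
Web: 16 × 160, A = 2 560 mm², y = 90 mm, Ī = 5 461 333 mm⁴.
Top flange: 170 × 10, A = 1 700 mm², y = 175 mm, Ī = 14166.7 mm⁴.
Hole (subtracted): ⌀8, A = 50.2655 mm², y = 90 mm, Ī = 201.062 mm⁴.
By symmetry the centroid is at mid-height, ȳ = 90 mm.
Transfer each piece to the horizontal axis through the centroid using Ī + A·d² with d = y − 90:
  bottom flange: d = -85 mm → contributes +12 296 667 mm⁴
  web: d = 0 mm → contributes +5 461 333 mm⁴
  top flange: d = 85 mm → contributes +12 296 667 mm⁴
  hole: d = 0 mm → contributes −201.062 mm⁴
Total I = 30 054 466 mm⁴.

I_xx ≈ 3.005 × 10⁷ mm⁴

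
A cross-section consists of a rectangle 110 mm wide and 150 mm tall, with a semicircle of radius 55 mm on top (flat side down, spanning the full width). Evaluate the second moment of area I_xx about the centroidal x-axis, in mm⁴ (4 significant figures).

Treat the section as a set of non-overlapping primitives; coordinates are from the bounding-box lower-left.
Rectangular body: 110 × 150, A = 16 500 mm², y = 75 mm, Ī = 30 937 500 mm⁴.
Semicircular cap: semicircle r = 55, A = 4751.66 mm², y = 173.343 mm, Ī = 1 004 345 mm⁴.
Centroid: ȳ = ΣA·y / ΣA = 96.9885 mm.
Transfer each piece to the centroidal x-axis using Ī + A·d² with d = y − 96.9885:
  rectangular body: d = -21.9885 mm → contributes +38 915 118 mm⁴
  semicircular cap: d = 76.3543 mm → contributes +28 706 397 mm⁴
Total I = 67 621 516 mm⁴.

I_xx ≈ 6.762 × 10⁷ mm⁴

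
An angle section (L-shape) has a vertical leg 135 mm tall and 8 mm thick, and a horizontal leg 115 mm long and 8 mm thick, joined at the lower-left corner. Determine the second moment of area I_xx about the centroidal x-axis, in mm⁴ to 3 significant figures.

Decompose the section into non-overlapping parts with the origin at the bottom-left of its bounding rectangle.
Vertical leg: 8 × 135, A = 1 080 mm², y = 67.5 mm, Ī = 1 640 250 mm⁴.
Horizontal leg (remainder): 107 × 8, A = 856 mm², y = 4 mm, Ī = 4565.3 mm⁴.
Centroid: ȳ = ΣA·y / ΣA = 39.424 mm.
Transfer each piece to the centroidal x-axis using Ī + A·d² with d = y − 39.424:
  vertical leg: d = 28.076 mm → contributes +2 491 600 mm⁴
  horizontal leg (remainder): d = -35.424 mm → contributes +1 078 698 mm⁴
Total I = 3 570 298 mm⁴.

I_xx ≈ 3.57 × 10⁶ mm⁴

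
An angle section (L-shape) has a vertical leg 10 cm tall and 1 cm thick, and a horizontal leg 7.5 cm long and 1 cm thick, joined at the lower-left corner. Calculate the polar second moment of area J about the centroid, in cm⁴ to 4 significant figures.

Split into non-overlapping primitives; take the origin at the lower-left of the bounding box.
Vertical leg: 1 × 10, A = 10 cm², y = 5 cm, Ī = 83.3333 cm⁴.
Horizontal leg (remainder): 6.5 × 1, A = 6.5 cm², y = 0.5 cm, Ī = 0.541667 cm⁴.
Centroid: ȳ = ΣA·y / ΣA = 3.22727 cm.
Transfer each piece to the centroidal x-axis using Ī + A·d² with d = y − 3.22727:
  vertical leg: d = 1.77273 cm → contributes +114.759 cm⁴
  horizontal leg (remainder): d = -2.72727 cm → contributes +48.8888 cm⁴
Total I = 163.648 cm⁴.
For the y-axis: x̄ = 1.97727 cm.
Repeating about the centroidal y-axis gives I_y = 79.1165 cm⁴.
Polar second moment: J = I_x + I_y = 242.764 cm⁴.

J ≈ 242.8 cm⁴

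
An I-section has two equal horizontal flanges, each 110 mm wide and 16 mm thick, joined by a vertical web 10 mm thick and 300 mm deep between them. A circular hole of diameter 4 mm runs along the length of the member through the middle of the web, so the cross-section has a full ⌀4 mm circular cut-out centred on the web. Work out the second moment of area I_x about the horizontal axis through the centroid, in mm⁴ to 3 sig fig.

I_x ≈ 1.10 × 10⁸ mm⁴

Decompose the section into non-overlapping parts with the origin at the bottom-left of its bounding rectangle.
Bottom flange: 110 × 16, A = 1 760 mm², y = 8 mm, Ī = 37 547 mm⁴.
Web: 10 × 300, A = 3 000 mm², y = 166 mm, Ī = 22 500 000 mm⁴.
Top flange: 110 × 16, A = 1 760 mm², y = 324 mm, Ī = 37 547 mm⁴.
Hole (subtracted): ⌀4, A = 12.566 mm², y = 166 mm, Ī = 12.566 mm⁴.
By symmetry the centroid is at mid-height, ȳ = 166 mm.
Transfer each piece to the horizontal axis through the centroid using Ī + A·d² with d = y − 166:
  bottom flange: d = -158 mm → contributes +43 974 187 mm⁴
  web: d = 0 mm → contributes +22 500 000 mm⁴
  top flange: d = 158 mm → contributes +43 974 187 mm⁴
  hole: d = 0 mm → contributes −12.566 mm⁴
Total I = 110 448 361 mm⁴.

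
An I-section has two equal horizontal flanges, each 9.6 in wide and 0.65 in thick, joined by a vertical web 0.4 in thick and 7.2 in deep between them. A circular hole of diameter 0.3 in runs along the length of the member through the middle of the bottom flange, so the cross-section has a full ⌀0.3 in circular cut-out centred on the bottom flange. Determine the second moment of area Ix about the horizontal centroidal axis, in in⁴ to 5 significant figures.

Ix ≈ 204.05 in⁴

Treat the section as a set of non-overlapping primitives; coordinates are from the bounding-box lower-left.
Bottom flange: 9.6 × 0.65, A = 6.24 in², y = 0.325 in, Ī = 0.2197 in⁴.
Web: 0.4 × 7.2, A = 2.88 in², y = 4.25 in, Ī = 12.4416 in⁴.
Top flange: 9.6 × 0.65, A = 6.24 in², y = 8.175 in, Ī = 0.2197 in⁴.
Hole (subtracted): ⌀0.3, A = 0.07068583 in², y = 0.325 in, Ī = 0.0003976078 in⁴.
Centroid: ȳ = ΣA·y / ΣA = 4.268146 in.
Transfer each piece to the horizontal centroidal axis using Ī + A·d² with d = y − 4.268146:
  bottom flange: d = -3.943146 in → contributes +97.24172 in⁴
  web: d = -0.01814613 in → contributes +12.44255 in⁴
  top flange: d = 3.906854 in → contributes +95.46398 in⁴
  hole: d = -3.943146 in → contributes −1.099449 in⁴
Total I = 204.0488 in⁴.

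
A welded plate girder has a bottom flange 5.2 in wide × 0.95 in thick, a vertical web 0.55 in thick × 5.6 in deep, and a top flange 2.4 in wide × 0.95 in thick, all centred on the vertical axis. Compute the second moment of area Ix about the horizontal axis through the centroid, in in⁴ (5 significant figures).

Ix ≈ 78.663 in⁴

Split into non-overlapping primitives; take the origin at the lower-left of the bounding box.
Bottom plate: 5.2 × 0.95, A = 4.94 in², y = 0.475 in, Ī = 0.3715292 in⁴.
Web plate: 0.55 × 5.6, A = 3.08 in², y = 3.75 in, Ī = 8.049067 in⁴.
Top plate: 2.4 × 0.95, A = 2.28 in², y = 7.025 in, Ī = 0.171475 in⁴.
Centroid: ȳ = ΣA·y / ΣA = 2.904223 in.
Transfer each piece to the horizontal axis through the centroid using Ī + A·d² with d = y − 2.904223:
  bottom plate: d = -2.429223 in → contributes +29.52309 in⁴
  web plate: d = 0.8457767 in → contributes +10.25231 in⁴
  top plate: d = 4.120777 in → contributes +38.8877 in⁴
Total I = 78.6631 in⁴.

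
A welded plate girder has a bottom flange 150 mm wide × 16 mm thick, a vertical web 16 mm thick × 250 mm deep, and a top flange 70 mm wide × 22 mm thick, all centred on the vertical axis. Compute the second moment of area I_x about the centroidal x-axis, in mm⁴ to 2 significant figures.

Treat the section as a set of non-overlapping primitives; coordinates are from the bounding-box lower-left.
Bottom plate: 150 × 16, A = 2 400 mm², y = 8 mm, Ī = 51 200 mm⁴.
Web plate: 16 × 250, A = 4 000 mm², y = 141 mm, Ī = 20 833 333 mm⁴.
Top plate: 70 × 22, A = 1 540 mm², y = 277 mm, Ī = 62 113 mm⁴.
Centroid: ȳ = ΣA·y / ΣA = 127.2 mm.
Transfer each piece to the centroidal x-axis using Ī + A·d² with d = y − 127.2:
  bottom plate: d = -119.2 mm → contributes +34 138 390 mm⁴
  web plate: d = 13.82 mm → contributes +21 597 710 mm⁴
  top plate: d = 149.8 mm → contributes +34 630 700 mm⁴
Total I = 90 366 800 mm⁴.

I_x ≈ 9.0 × 10⁷ mm⁴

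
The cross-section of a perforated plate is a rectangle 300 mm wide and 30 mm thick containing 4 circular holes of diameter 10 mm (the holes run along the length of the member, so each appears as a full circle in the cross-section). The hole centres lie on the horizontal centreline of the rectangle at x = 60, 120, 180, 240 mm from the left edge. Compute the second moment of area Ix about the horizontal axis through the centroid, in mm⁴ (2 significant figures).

Decompose the section into non-overlapping parts with the origin at the bottom-left of its bounding rectangle.
Plate: 300 × 30, A = 9 000 mm², y = 15 mm, Ī = 675 000 mm⁴.
Hole 1 (subtracted): ⌀10, A = 78.54 mm², y = 15 mm, Ī = 490.9 mm⁴.
Hole 2 (subtracted): ⌀10, A = 78.54 mm², y = 15 mm, Ī = 490.9 mm⁴.
Hole 3 (subtracted): ⌀10, A = 78.54 mm², y = 15 mm, Ī = 490.9 mm⁴.
Hole 4 (subtracted): ⌀10, A = 78.54 mm², y = 15 mm, Ī = 490.9 mm⁴.
By symmetry the centroid is at mid-height, ȳ = 15 mm.
All pieces are centred on the horizontal axis through the centroid, so I = ΣĪ (holes subtracted) = 673 037 mm⁴.

Ix ≈ 6.7 × 10⁵ mm⁴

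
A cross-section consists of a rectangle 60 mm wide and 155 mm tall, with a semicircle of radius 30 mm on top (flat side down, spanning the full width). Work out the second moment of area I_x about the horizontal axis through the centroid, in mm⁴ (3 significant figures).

Decompose the section into non-overlapping parts with the origin at the bottom-left of its bounding rectangle.
Rectangular body: 60 × 155, A = 9 300 mm², y = 77.5 mm, Ī = 18 619 375 mm⁴.
Semicircular cap: semicircle r = 30, A = 1413.7 mm², y = 167.73 mm, Ī = 88 903 mm⁴.
Centroid: ȳ = ΣA·y / ΣA = 89.407 mm.
Transfer each piece to the horizontal axis through the centroid using Ī + A·d² with d = y − 89.407:
  rectangular body: d = -11.907 mm → contributes +19 937 791 mm⁴
  semicircular cap: d = 78.326 mm → contributes +8 761 975 mm⁴
Total I = 28 699 766 mm⁴.

I_x ≈ 2.87 × 10⁷ mm⁴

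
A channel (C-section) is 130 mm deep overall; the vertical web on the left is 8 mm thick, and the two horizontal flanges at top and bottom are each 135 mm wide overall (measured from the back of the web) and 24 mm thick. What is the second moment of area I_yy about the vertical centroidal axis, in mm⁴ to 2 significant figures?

Decompose the section into non-overlapping parts with the origin at the bottom-left of its bounding rectangle.
Web: 8 × 130, A = 1 040 mm², x = 4 mm, Ī = 5 547 mm⁴.
Top flange (beyond web): 127 × 24, A = 3 048 mm², x = 71.5 mm, Ī = 4 096 766 mm⁴.
Bottom flange (beyond web): 127 × 24, A = 3 048 mm², x = 71.5 mm, Ī = 4 096 766 mm⁴.
Centroid: x̄ = ΣA·x / ΣA = 61.66 mm.
Transfer each piece to the vertical centroidal axis using Ī + A·d² with d = x − 61.66:
  web: d = -57.66 mm → contributes +3 463 516 mm⁴
  top flange (beyond web): d = 9.837 mm → contributes +4 391 737 mm⁴
  bottom flange (beyond web): d = 9.837 mm → contributes +4 391 737 mm⁴
Total I = 12 246 990 mm⁴.

I_yy ≈ 1.2 × 10⁷ mm⁴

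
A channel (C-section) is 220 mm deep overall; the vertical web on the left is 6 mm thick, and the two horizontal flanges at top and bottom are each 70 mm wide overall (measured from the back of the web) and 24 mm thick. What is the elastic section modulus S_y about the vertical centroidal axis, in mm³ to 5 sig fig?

Split into non-overlapping primitives; take the origin at the lower-left of the bounding box.
Web: 6 × 220, A = 1 320 mm², x = 3 mm, Ī = 3 960 mm⁴.
Top flange (beyond web): 64 × 24, A = 1 536 mm², x = 38 mm, Ī = 524 288 mm⁴.
Bottom flange (beyond web): 64 × 24, A = 1 536 mm², x = 38 mm, Ī = 524 288 mm⁴.
Centroid: x̄ = ΣA·x / ΣA = 27.48087 mm.
Transfer each piece to the vertical centroidal axis using Ī + A·d² with d = x − 27.48087:
  web: d = -24.48087 mm → contributes +795053.4 mm⁴
  top flange (beyond web): d = 10.51913 mm → contributes +694249.5 mm⁴
  bottom flange (beyond web): d = 10.51913 mm → contributes +694249.5 mm⁴
Total I = 2 183 552 mm⁴.
Extreme fibre distance c = 42.51913 mm; S = I/c = 51354.59 mm³.

S_y ≈ 5.1355 × 10⁴ mm³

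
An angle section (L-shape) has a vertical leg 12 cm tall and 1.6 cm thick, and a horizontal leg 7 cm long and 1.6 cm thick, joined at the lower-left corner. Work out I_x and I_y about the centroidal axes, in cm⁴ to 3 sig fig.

I_x ≈ 393 cm⁴, I_y ≈ 98.1 cm⁴

Decompose the section into non-overlapping parts with the origin at the bottom-left of its bounding rectangle.
Vertical leg: 1.6 × 12, A = 19.2 cm², y = 6 cm, Ī = 230.4 cm⁴.
Horizontal leg (remainder): 5.4 × 1.6, A = 8.64 cm², y = 0.8 cm, Ī = 1.8432 cm⁴.
Centroid: ȳ = ΣA·y / ΣA = 4.3862 cm.
Transfer each piece to the centroidal x-axis using Ī + A·d² with d = y − 4.3862:
  vertical leg: d = 1.6138 cm → contributes +280.4 cm⁴
  horizontal leg (remainder): d = -3.5862 cm → contributes +112.96 cm⁴
Total I = 393.36 cm⁴.
For the y-axis: x̄ = 1.8862 cm.
Repeating about the centroidal y-axis gives I_y = 98.084 cm⁴.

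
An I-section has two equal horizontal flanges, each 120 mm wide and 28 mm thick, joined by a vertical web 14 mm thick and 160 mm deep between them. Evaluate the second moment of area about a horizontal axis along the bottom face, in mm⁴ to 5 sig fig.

I_base ≈ 1.6911 × 10⁸ mm⁴

Treat the section as a set of non-overlapping primitives; coordinates are from the bounding-box lower-left.
Bottom flange: 120 × 28, A = 3 360 mm², y = 14 mm, Ī = 219 520 mm⁴.
Web: 14 × 160, A = 2 240 mm², y = 108 mm, Ī = 4 778 667 mm⁴.
Top flange: 120 × 28, A = 3 360 mm², y = 202 mm, Ī = 219 520 mm⁴.
Transfer each piece to the bottom edge using Ī + A·d² with d = y − 0:
  bottom flange: d = 14 mm → contributes +878 080 mm⁴
  web: d = 108 mm → contributes +30 906 027 mm⁴
  top flange: d = 202 mm → contributes +137 320 960 mm⁴
Total I = 169 105 067 mm⁴.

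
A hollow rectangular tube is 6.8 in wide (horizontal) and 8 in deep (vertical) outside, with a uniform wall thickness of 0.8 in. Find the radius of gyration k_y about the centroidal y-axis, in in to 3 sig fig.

k_y ≈ 2.52 in

Break the section into simple shapes (no overlaps), measuring from the bottom-left corner of the bounding box.
Outer rectangle: 6.8 × 8, A = 54.4 in², x = 3.4 in, Ī = 209.62 in⁴.
Inner void (subtracted): 5.2 × 6.4, A = 33.28 in², x = 3.4 in, Ī = 74.991 in⁴.
By symmetry the centroid is at mid-width, x̄ = 3.4 in.
All pieces are centred on the centroidal y-axis, so I = ΣĪ (holes subtracted) = 134.63 in⁴.
Radius of gyration: k = √(I/A) = √(134.63 / 21.12) = 2.5248 in.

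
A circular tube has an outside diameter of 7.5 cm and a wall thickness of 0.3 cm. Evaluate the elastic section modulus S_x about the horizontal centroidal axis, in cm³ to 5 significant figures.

Split into non-overlapping primitives; take the origin at the lower-left of the bounding box.
Outer circle: ⌀7.5, A = 44.17865 cm², y = 3.75 cm, Ī = 155.3156 cm⁴.
Bore (subtracted): ⌀6.9, A = 37.39281 cm², y = 3.75 cm, Ī = 111.267 cm⁴.
By symmetry the centroid is at mid-height, ȳ = 3.75 cm.
All pieces are centred on the horizontal centroidal axis, so I = ΣĪ (holes subtracted) = 44.04858 cm⁴.
Extreme fibre distance c = 3.75 cm; S = I/c = 11.74629 cm³.

S_x ≈ 11.746 cm³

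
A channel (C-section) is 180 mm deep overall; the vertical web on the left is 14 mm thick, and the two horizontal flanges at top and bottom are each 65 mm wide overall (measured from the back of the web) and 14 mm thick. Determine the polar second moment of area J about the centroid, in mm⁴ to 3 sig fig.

J ≈ 1.80 × 10⁷ mm⁴

Decompose the section into non-overlapping parts with the origin at the bottom-left of its bounding rectangle.
Web: 14 × 180, A = 2 520 mm², y = 90 mm, Ī = 6 804 000 mm⁴.
Top flange (beyond web): 51 × 14, A = 714 mm², y = 173 mm, Ī = 11 662 mm⁴.
Bottom flange (beyond web): 51 × 14, A = 714 mm², y = 7 mm, Ī = 11 662 mm⁴.
By symmetry the centroid is at mid-height, ȳ = 90 mm.
Transfer each piece to the centroidal x-axis using Ī + A·d² with d = y − 90:
  web: d = 0 mm → contributes +6 804 000 mm⁴
  top flange (beyond web): d = 83 mm → contributes +4 930 408 mm⁴
  bottom flange (beyond web): d = -83 mm → contributes +4 930 408 mm⁴
Total I = 16 664 816 mm⁴.
For the y-axis: x̄ = 18.755 mm.
Repeating about the centroidal y-axis gives I_y = 1 313 440 mm⁴.
Polar second moment: J = I_x + I_y = 17 978 256 mm⁴.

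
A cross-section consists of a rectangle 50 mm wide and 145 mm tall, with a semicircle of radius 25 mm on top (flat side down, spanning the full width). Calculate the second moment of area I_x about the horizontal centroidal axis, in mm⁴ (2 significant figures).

Split into non-overlapping primitives; take the origin at the lower-left of the bounding box.
Rectangular body: 50 × 145, A = 7 250 mm², y = 72.5 mm, Ī = 12 702 604 mm⁴.
Semicircular cap: semicircle r = 25, A = 981.7 mm², y = 155.6 mm, Ī = 42 874 mm⁴.
Centroid: ȳ = ΣA·y / ΣA = 82.41 mm.
Transfer each piece to the horizontal centroidal axis using Ī + A·d² with d = y − 82.41:
  rectangular body: d = -9.912 mm → contributes +13 414 905 mm⁴
  semicircular cap: d = 73.2 mm → contributes +5 303 068 mm⁴
Total I = 18 717 974 mm⁴.

I_x ≈ 1.9 × 10⁷ mm⁴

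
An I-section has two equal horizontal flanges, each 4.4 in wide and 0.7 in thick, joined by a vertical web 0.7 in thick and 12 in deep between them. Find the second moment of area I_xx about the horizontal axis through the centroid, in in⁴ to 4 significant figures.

Decompose the section into non-overlapping parts with the origin at the bottom-left of its bounding rectangle.
Bottom flange: 4.4 × 0.7, A = 3.08 in², y = 0.35 in, Ī = 0.125767 in⁴.
Web: 0.7 × 12, A = 8.4 in², y = 6.7 in, Ī = 100.8 in⁴.
Top flange: 4.4 × 0.7, A = 3.08 in², y = 13.05 in, Ī = 0.125767 in⁴.
By symmetry the centroid is at mid-height, ȳ = 6.7 in.
Transfer each piece to the horizontal axis through the centroid using Ī + A·d² with d = y − 6.7:
  bottom flange: d = -6.35 in → contributes +124.319 in⁴
  web: d = 0 in → contributes +100.8 in⁴
  top flange: d = 6.35 in → contributes +124.319 in⁴
Total I = 349.438 in⁴.

I_xx ≈ 349.4 in⁴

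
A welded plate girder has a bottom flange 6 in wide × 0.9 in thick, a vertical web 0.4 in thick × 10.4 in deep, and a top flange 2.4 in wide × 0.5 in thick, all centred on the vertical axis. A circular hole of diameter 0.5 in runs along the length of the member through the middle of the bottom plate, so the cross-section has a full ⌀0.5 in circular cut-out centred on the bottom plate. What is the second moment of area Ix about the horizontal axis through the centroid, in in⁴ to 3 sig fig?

Ix ≈ 190 in⁴

Break the section into simple shapes (no overlaps), measuring from the bottom-left corner of the bounding box.
Bottom plate: 6 × 0.9, A = 5.4 in², y = 0.45 in, Ī = 0.3645 in⁴.
Web plate: 0.4 × 10.4, A = 4.16 in², y = 6.1 in, Ī = 37.495 in⁴.
Top plate: 2.4 × 0.5, A = 1.2 in², y = 11.55 in, Ī = 0.025 in⁴.
Hole (subtracted): ⌀0.5, A = 0.19635 in², y = 0.45 in, Ī = 0.003068 in⁴.
Centroid: ȳ = ΣA·y / ΣA = 3.9359 in.
Transfer each piece to the horizontal axis through the centroid using Ī + A·d² with d = y − 3.9359:
  bottom plate: d = -3.4859 in → contributes +65.983 in⁴
  web plate: d = 2.1641 in → contributes +56.978 in⁴
  top plate: d = 7.6141 in → contributes +69.594 in⁴
  hole: d = -3.4859 in → contributes −2.389 in⁴
Total I = 190.17 in⁴.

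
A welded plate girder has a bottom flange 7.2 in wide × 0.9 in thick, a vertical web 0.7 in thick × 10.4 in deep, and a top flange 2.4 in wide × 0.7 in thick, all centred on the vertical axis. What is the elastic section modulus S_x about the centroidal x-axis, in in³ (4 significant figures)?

S_x ≈ 36.06 in³

Decompose the section into non-overlapping parts with the origin at the bottom-left of its bounding rectangle.
Bottom plate: 7.2 × 0.9, A = 6.48 in², y = 0.45 in, Ī = 0.4374 in⁴.
Web plate: 0.7 × 10.4, A = 7.28 in², y = 6.1 in, Ī = 65.6171 in⁴.
Top plate: 2.4 × 0.7, A = 1.68 in², y = 11.65 in, Ī = 0.0686 in⁴.
Centroid: ȳ = ΣA·y / ΣA = 4.33264 in.
Transfer each piece to the centroidal x-axis using Ī + A·d² with d = y − 4.33264:
  bottom plate: d = -3.88264 in → contributes +98.1228 in⁴
  web plate: d = 1.76736 in → contributes +88.3565 in⁴
  top plate: d = 7.31736 in → contributes +90.0221 in⁴
Total I = 276.501 in⁴.
Extreme fibre distance c = 7.66736 in; S = I/c = 36.0622 in³.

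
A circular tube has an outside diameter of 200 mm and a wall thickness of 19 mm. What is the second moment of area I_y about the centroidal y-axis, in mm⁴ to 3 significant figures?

I_y ≈ 4.47 × 10⁷ mm⁴

Break the section into simple shapes (no overlaps), measuring from the bottom-left corner of the bounding box.
Outer circle: ⌀200, A = 31 416 mm², x = 100 mm, Ī = 78 539 816 mm⁴.
Bore (subtracted): ⌀162, A = 20 612 mm², x = 100 mm, Ī = 33 808 816 mm⁴.
By symmetry the centroid is at mid-width, x̄ = 100 mm.
All pieces are centred on the centroidal y-axis, so I = ΣĪ (holes subtracted) = 44 731 001 mm⁴.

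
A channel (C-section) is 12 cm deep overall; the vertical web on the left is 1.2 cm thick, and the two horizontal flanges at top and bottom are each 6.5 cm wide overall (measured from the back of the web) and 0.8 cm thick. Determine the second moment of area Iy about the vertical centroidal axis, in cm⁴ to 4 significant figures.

Split into non-overlapping primitives; take the origin at the lower-left of the bounding box.
Web: 1.2 × 12, A = 14.4 cm², x = 0.6 cm, Ī = 1.728 cm⁴.
Top flange (beyond web): 5.3 × 0.8, A = 4.24 cm², x = 3.85 cm, Ī = 9.92513 cm⁴.
Bottom flange (beyond web): 5.3 × 0.8, A = 4.24 cm², x = 3.85 cm, Ī = 9.92513 cm⁴.
Centroid: x̄ = ΣA·x / ΣA = 1.80455 cm.
Transfer each piece to the vertical centroidal axis using Ī + A·d² with d = x − 1.80455:
  web: d = -1.20455 cm → contributes +22.6214 cm⁴
  top flange (beyond web): d = 2.04545 cm → contributes +27.6648 cm⁴
  bottom flange (beyond web): d = 2.04545 cm → contributes +27.6648 cm⁴
Total I = 77.951 cm⁴.

Iy ≈ 77.95 cm⁴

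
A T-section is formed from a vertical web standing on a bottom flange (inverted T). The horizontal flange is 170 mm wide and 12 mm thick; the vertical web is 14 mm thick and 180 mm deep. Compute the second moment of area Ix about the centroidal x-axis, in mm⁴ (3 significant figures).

Break the section into simple shapes (no overlaps), measuring from the bottom-left corner of the bounding box.
Flange: 170 × 12, A = 2 040 mm², y = 6 mm, Ī = 24 480 mm⁴.
Web: 14 × 180, A = 2 520 mm², y = 102 mm, Ī = 6 804 000 mm⁴.
Centroid: ȳ = ΣA·y / ΣA = 59.053 mm.
Transfer each piece to the centroidal x-axis using Ī + A·d² with d = y − 59.053:
  flange: d = -53.053 mm → contributes +5 766 227 mm⁴
  web: d = 42.947 mm → contributes +11 452 081 mm⁴
Total I = 17 218 307 mm⁴.

Ix ≈ 1.72 × 10⁷ mm⁴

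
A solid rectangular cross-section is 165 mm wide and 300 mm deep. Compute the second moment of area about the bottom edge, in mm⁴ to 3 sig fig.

The section: 165 × 300, A = 49 500 mm², y = 150 mm, Ī = 371 250 000 mm⁴.
Transfer it to the base of the section using Ī + A·d² with d = y − 0:
  the section: d = 150 mm → contributes +1 485 000 000 mm⁴
Total I = 1 485 000 000 mm⁴.

I_base ≈ 1.49 × 10⁹ mm⁴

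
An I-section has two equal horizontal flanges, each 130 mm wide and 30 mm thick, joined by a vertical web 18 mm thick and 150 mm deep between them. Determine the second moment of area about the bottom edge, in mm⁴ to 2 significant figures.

I_base ≈ 1.8 × 10⁸ mm⁴

Treat the section as a set of non-overlapping primitives; coordinates are from the bounding-box lower-left.
Bottom flange: 130 × 30, A = 3 900 mm², y = 15 mm, Ī = 292 500 mm⁴.
Web: 18 × 150, A = 2 700 mm², y = 105 mm, Ī = 5 062 500 mm⁴.
Top flange: 130 × 30, A = 3 900 mm², y = 195 mm, Ī = 292 500 mm⁴.
Transfer each piece to the base of the section using Ī + A·d² with d = y − 0:
  bottom flange: d = 15 mm → contributes +1 170 000 mm⁴
  web: d = 105 mm → contributes +34 830 000 mm⁴
  top flange: d = 195 mm → contributes +148 590 000 mm⁴
Total I = 184 590 000 mm⁴.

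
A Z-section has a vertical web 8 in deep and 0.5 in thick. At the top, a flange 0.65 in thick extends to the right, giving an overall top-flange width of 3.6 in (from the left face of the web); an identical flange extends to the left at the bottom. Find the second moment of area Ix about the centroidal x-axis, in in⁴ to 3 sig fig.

Treat the section as a set of non-overlapping primitives; coordinates are from the bounding-box lower-left.
Web: 0.5 × 8, A = 4 in², y = 4 in, Ī = 21.333 in⁴.
Top flange (beyond web): 3.1 × 0.65, A = 2.015 in², y = 7.675 in, Ī = 0.070945 in⁴.
Bottom flange (beyond web): 3.1 × 0.65, A = 2.015 in², y = 0.325 in, Ī = 0.070945 in⁴.
Centroid: ȳ = ΣA·y / ΣA = 4 in.
Transfer each piece to the centroidal x-axis using Ī + A·d² with d = y − 4:
  web: d = 0 in → contributes +21.333 in⁴
  top flange (beyond web): d = 3.675 in → contributes +27.285 in⁴
  bottom flange (beyond web): d = -3.675 in → contributes +27.285 in⁴
Total I = 75.903 in⁴.

Ix ≈ 75.9 in⁴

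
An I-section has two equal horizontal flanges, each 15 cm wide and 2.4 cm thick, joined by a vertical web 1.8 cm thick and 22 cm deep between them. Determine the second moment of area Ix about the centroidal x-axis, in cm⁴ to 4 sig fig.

Ix ≈ 1.235 × 10⁴ cm⁴

Decompose the section into non-overlapping parts with the origin at the bottom-left of its bounding rectangle.
Bottom flange: 15 × 2.4, A = 36 cm², y = 1.2 cm, Ī = 17.28 cm⁴.
Web: 1.8 × 22, A = 39.6 cm², y = 13.4 cm, Ī = 1597.2 cm⁴.
Top flange: 15 × 2.4, A = 36 cm², y = 25.6 cm, Ī = 17.28 cm⁴.
By symmetry the centroid is at mid-height, ȳ = 13.4 cm.
Transfer each piece to the centroidal x-axis using Ī + A·d² with d = y − 13.4:
  bottom flange: d = -12.2 cm → contributes +5375.52 cm⁴
  web: d = 0 cm → contributes +1597.2 cm⁴
  top flange: d = 12.2 cm → contributes +5375.52 cm⁴
Total I = 12348.2 cm⁴.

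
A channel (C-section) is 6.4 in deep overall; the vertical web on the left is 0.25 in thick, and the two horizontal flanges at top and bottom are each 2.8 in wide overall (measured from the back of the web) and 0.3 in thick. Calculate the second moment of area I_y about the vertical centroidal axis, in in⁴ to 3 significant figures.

Split into non-overlapping primitives; take the origin at the lower-left of the bounding box.
Web: 0.25 × 6.4, A = 1.6 in², x = 0.125 in, Ī = 0.0083333 in⁴.
Top flange (beyond web): 2.55 × 0.3, A = 0.765 in², x = 1.525 in, Ī = 0.41453 in⁴.
Bottom flange (beyond web): 2.55 × 0.3, A = 0.765 in², x = 1.525 in, Ī = 0.41453 in⁴.
Centroid: x̄ = ΣA·x / ΣA = 0.80935 in.
Transfer each piece to the vertical centroidal axis using Ī + A·d² with d = x − 0.80935:
  web: d = -0.68435 in → contributes +0.75766 in⁴
  top flange (beyond web): d = 0.71565 in → contributes +0.80634 in⁴
  bottom flange (beyond web): d = 0.71565 in → contributes +0.80634 in⁴
Total I = 2.3703 in⁴.

I_y ≈ 2.37 in⁴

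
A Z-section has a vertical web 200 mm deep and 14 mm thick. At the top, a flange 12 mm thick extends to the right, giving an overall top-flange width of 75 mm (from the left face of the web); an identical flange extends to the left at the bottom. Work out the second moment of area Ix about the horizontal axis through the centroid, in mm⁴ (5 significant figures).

Treat the section as a set of non-overlapping primitives; coordinates are from the bounding-box lower-left.
Web: 14 × 200, A = 2 800 mm², y = 100 mm, Ī = 9 333 333 mm⁴.
Top flange (beyond web): 61 × 12, A = 732 mm², y = 194 mm, Ī = 8 784 mm⁴.
Bottom flange (beyond web): 61 × 12, A = 732 mm², y = 6 mm, Ī = 8 784 mm⁴.
Centroid: ȳ = ΣA·y / ΣA = 100 mm.
Transfer each piece to the horizontal axis through the centroid using Ī + A·d² with d = y − 100:
  web: d = 0 mm → contributes +9 333 333 mm⁴
  top flange (beyond web): d = 94 mm → contributes +6 476 736 mm⁴
  bottom flange (beyond web): d = -94 mm → contributes +6 476 736 mm⁴
Total I = 22 286 805 mm⁴.

Ix ≈ 2.2287 × 10⁷ mm⁴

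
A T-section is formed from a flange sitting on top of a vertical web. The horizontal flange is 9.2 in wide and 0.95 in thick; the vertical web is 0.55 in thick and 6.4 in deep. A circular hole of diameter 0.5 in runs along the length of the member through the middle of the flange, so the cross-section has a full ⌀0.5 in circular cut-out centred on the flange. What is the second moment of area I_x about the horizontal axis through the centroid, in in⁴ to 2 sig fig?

Treat the section as a set of non-overlapping primitives; coordinates are from the bounding-box lower-left.
Flange: 9.2 × 0.95, A = 8.74 in², y = 6.875 in, Ī = 0.6573 in⁴.
Web: 0.55 × 6.4, A = 3.52 in², y = 3.2 in, Ī = 12.01 in⁴.
Hole (subtracted): ⌀0.5, A = 0.1963 in², y = 6.875 in, Ī = 0.003068 in⁴.
Centroid: ȳ = ΣA·y / ΣA = 5.803 in.
Transfer each piece to the horizontal axis through the centroid using Ī + A·d² with d = y − 5.803:
  flange: d = 1.072 in → contributes +10.71 in⁴
  web: d = -2.603 in → contributes +35.86 in⁴
  hole: d = 1.072 in → contributes −0.2288 in⁴
Total I = 46.34 in⁴.

I_x ≈ 46 in⁴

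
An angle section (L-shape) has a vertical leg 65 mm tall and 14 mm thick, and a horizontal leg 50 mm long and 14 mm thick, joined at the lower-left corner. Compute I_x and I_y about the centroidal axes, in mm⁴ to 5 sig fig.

Split into non-overlapping primitives; take the origin at the lower-left of the bounding box.
Vertical leg: 14 × 65, A = 910 mm², y = 32.5 mm, Ī = 320395.8 mm⁴.
Horizontal leg (remainder): 36 × 14, A = 504 mm², y = 7 mm, Ī = 8 232 mm⁴.
Centroid: ȳ = ΣA·y / ΣA = 23.41089 mm.
Transfer each piece to the centroidal x-axis using Ī + A·d² with d = y − 23.41089:
  vertical leg: d = 9.089109 mm → contributes +395572.7 mm⁴
  horizontal leg (remainder): d = -16.41089 mm → contributes +143967.9 mm⁴
Total I = 539540.6 mm⁴.
For the y-axis: x̄ = 15.91089 mm.
Repeating about the centroidal y-axis gives I_y = 272018.1 mm⁴.

I_x ≈ 5.3954 × 10⁵ mm⁴, I_y ≈ 2.7202 × 10⁵ mm⁴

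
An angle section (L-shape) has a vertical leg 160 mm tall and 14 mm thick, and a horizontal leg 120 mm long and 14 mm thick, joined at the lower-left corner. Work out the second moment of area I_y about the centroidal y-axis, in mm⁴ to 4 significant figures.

Split into non-overlapping primitives; take the origin at the lower-left of the bounding box.
Vertical leg: 14 × 160, A = 2 240 mm², x = 7 mm, Ī = 36586.7 mm⁴.
Horizontal leg (remainder): 106 × 14, A = 1 484 mm², x = 67 mm, Ī = 1 389 519 mm⁴.
Centroid: x̄ = ΣA·x / ΣA = 30.9098 mm.
Transfer each piece to the centroidal y-axis using Ī + A·d² with d = x − 30.9098:
  vertical leg: d = -23.9098 mm → contributes +1 317 144 mm⁴
  horizontal leg (remainder): d = 36.0902 mm → contributes +3 322 435 mm⁴
Total I = 4 639 579 mm⁴.

I_y ≈ 4.640 × 10⁶ mm⁴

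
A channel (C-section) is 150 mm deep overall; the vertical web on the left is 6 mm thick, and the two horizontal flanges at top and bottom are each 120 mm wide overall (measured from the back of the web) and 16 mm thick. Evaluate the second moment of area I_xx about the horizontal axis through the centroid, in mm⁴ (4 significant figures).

I_xx ≈ 1.814 × 10⁷ mm⁴

Decompose the section into non-overlapping parts with the origin at the bottom-left of its bounding rectangle.
Web: 6 × 150, A = 900 mm², y = 75 mm, Ī = 1 687 500 mm⁴.
Top flange (beyond web): 114 × 16, A = 1 824 mm², y = 142 mm, Ī = 38 912 mm⁴.
Bottom flange (beyond web): 114 × 16, A = 1 824 mm², y = 8 mm, Ī = 38 912 mm⁴.
By symmetry the centroid is at mid-height, ȳ = 75 mm.
Transfer each piece to the horizontal axis through the centroid using Ī + A·d² with d = y − 75:
  web: d = 0 mm → contributes +1 687 500 mm⁴
  top flange (beyond web): d = 67 mm → contributes +8 226 848 mm⁴
  bottom flange (beyond web): d = -67 mm → contributes +8 226 848 mm⁴
Total I = 18 141 196 mm⁴.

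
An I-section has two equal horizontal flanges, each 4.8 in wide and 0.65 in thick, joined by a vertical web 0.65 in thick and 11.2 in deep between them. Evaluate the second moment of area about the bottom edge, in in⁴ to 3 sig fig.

I_base ≈ 824 in⁴

Treat the section as a set of non-overlapping primitives; coordinates are from the bounding-box lower-left.
Bottom flange: 4.8 × 0.65, A = 3.12 in², y = 0.325 in, Ī = 0.10985 in⁴.
Web: 0.65 × 11.2, A = 7.28 in², y = 6.25 in, Ī = 76.1 in⁴.
Top flange: 4.8 × 0.65, A = 3.12 in², y = 12.175 in, Ī = 0.10985 in⁴.
Transfer each piece to the base of the section using Ī + A·d² with d = y − 0:
  bottom flange: d = 0.325 in → contributes +0.4394 in⁴
  web: d = 6.25 in → contributes +360.48 in⁴
  top flange: d = 12.175 in → contributes +462.59 in⁴
Total I = 823.5 in⁴.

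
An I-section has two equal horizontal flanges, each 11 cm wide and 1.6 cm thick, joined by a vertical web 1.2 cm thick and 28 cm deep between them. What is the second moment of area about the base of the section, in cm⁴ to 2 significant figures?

I_base ≈ 2.7 × 10⁴ cm⁴

Break the section into simple shapes (no overlaps), measuring from the bottom-left corner of the bounding box.
Bottom flange: 11 × 1.6, A = 17.6 cm², y = 0.8 cm, Ī = 3.755 cm⁴.
Web: 1.2 × 28, A = 33.6 cm², y = 15.6 cm, Ī = 2 195 cm⁴.
Top flange: 11 × 1.6, A = 17.6 cm², y = 30.4 cm, Ī = 3.755 cm⁴.
Transfer each piece to the base of the section using Ī + A·d² with d = y − 0:
  bottom flange: d = 0.8 cm → contributes +15.02 cm⁴
  web: d = 15.6 cm → contributes +10 372 cm⁴
  top flange: d = 30.4 cm → contributes +16 269 cm⁴
Total I = 26 656 cm⁴.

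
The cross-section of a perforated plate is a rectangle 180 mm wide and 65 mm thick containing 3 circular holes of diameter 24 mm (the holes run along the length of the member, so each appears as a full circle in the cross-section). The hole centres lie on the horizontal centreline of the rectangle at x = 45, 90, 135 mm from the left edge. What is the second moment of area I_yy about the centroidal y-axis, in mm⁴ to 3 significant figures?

Split into non-overlapping primitives; take the origin at the lower-left of the bounding box.
Plate: 180 × 65, A = 11 700 mm², x = 90 mm, Ī = 31 590 000 mm⁴.
Hole 1 (subtracted): ⌀24, A = 452.39 mm², x = 45 mm, Ī = 16 286 mm⁴.
Hole 2 (subtracted): ⌀24, A = 452.39 mm², x = 90 mm, Ī = 16 286 mm⁴.
Hole 3 (subtracted): ⌀24, A = 452.39 mm², x = 135 mm, Ī = 16 286 mm⁴.
By symmetry the centroid is at mid-width, x̄ = 90 mm.
Transfer each piece to the centroidal y-axis using Ī + A·d² with d = x − 90:
  plate: d = 0 mm → contributes +31 590 000 mm⁴
  hole 1: d = -45 mm → contributes −932 374 mm⁴
  hole 2: d = 0 mm → contributes −16 286 mm⁴
  hole 3: d = 45 mm → contributes −932 374 mm⁴
Total I = 29 708 965 mm⁴.

I_yy ≈ 2.97 × 10⁷ mm⁴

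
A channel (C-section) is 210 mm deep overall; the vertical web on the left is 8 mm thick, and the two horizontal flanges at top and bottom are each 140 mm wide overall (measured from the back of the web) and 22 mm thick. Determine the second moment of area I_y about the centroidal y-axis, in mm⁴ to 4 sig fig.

Break the section into simple shapes (no overlaps), measuring from the bottom-left corner of the bounding box.
Web: 8 × 210, A = 1 680 mm², x = 4 mm, Ī = 8 960 mm⁴.
Top flange (beyond web): 132 × 22, A = 2 904 mm², x = 74 mm, Ī = 4 216 608 mm⁴.
Bottom flange (beyond web): 132 × 22, A = 2 904 mm², x = 74 mm, Ī = 4 216 608 mm⁴.
Centroid: x̄ = ΣA·x / ΣA = 58.2949 mm.
Transfer each piece to the centroidal y-axis using Ī + A·d² with d = x − 58.2949:
  web: d = -54.2949 mm → contributes +4 961 488 mm⁴
  top flange (beyond web): d = 15.7051 mm → contributes +4 932 883 mm⁴
  bottom flange (beyond web): d = 15.7051 mm → contributes +4 932 883 mm⁴
Total I = 14 827 253 mm⁴.

I_y ≈ 1.483 × 10⁷ mm⁴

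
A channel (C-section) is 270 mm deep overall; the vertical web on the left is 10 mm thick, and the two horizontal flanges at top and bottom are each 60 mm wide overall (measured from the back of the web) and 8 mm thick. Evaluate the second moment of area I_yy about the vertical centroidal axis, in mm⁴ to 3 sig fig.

I_yy ≈ 7.45 × 10⁵ mm⁴

Treat the section as a set of non-overlapping primitives; coordinates are from the bounding-box lower-left.
Web: 10 × 270, A = 2 700 mm², x = 5 mm, Ī = 22 500 mm⁴.
Top flange (beyond web): 50 × 8, A = 400 mm², x = 35 mm, Ī = 83 333 mm⁴.
Bottom flange (beyond web): 50 × 8, A = 400 mm², x = 35 mm, Ī = 83 333 mm⁴.
Centroid: x̄ = ΣA·x / ΣA = 11.857 mm.
Transfer each piece to the vertical centroidal axis using Ī + A·d² with d = x − 11.857:
  web: d = -6.8571 mm → contributes +149 455 mm⁴
  top flange (beyond web): d = 23.143 mm → contributes +297 570 mm⁴
  bottom flange (beyond web): d = 23.143 mm → contributes +297 570 mm⁴
Total I = 744 595 mm⁴.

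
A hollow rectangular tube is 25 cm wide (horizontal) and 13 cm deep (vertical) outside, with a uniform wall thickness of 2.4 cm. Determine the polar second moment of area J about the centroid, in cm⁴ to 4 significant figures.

Decompose the section into non-overlapping parts with the origin at the bottom-left of its bounding rectangle.
Outer rectangle: 25 × 13, A = 325 cm², y = 6.5 cm, Ī = 4577.08 cm⁴.
Inner void (subtracted): 20.2 × 8.2, A = 165.64 cm², y = 6.5 cm, Ī = 928.136 cm⁴.
By symmetry the centroid is at mid-height, ȳ = 6.5 cm.
All pieces are centred on the centroidal x-axis, so I = ΣĪ (holes subtracted) = 3648.95 cm⁴.
Repeating about the centroidal y-axis gives I_y = 11294.8 cm⁴.
Polar second moment: J = I_x + I_y = 14943.7 cm⁴.

J ≈ 1.494 × 10⁴ cm⁴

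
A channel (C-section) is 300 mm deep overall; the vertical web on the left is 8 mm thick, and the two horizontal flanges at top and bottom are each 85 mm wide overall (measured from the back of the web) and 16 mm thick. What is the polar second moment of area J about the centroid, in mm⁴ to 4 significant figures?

J ≈ 7.116 × 10⁷ mm⁴

Decompose the section into non-overlapping parts with the origin at the bottom-left of its bounding rectangle.
Web: 8 × 300, A = 2 400 mm², y = 150 mm, Ī = 18 000 000 mm⁴.
Top flange (beyond web): 77 × 16, A = 1 232 mm², y = 292 mm, Ī = 26282.7 mm⁴.
Bottom flange (beyond web): 77 × 16, A = 1 232 mm², y = 8 mm, Ī = 26282.7 mm⁴.
By symmetry the centroid is at mid-height, ȳ = 150 mm.
Transfer each piece to the centroidal x-axis using Ī + A·d² with d = y − 150:
  web: d = 0 mm → contributes +18 000 000 mm⁴
  top flange (beyond web): d = 142 mm → contributes +24 868 331 mm⁴
  bottom flange (beyond web): d = -142 mm → contributes +24 868 331 mm⁴
Total I = 67 736 661 mm⁴.
For the y-axis: x̄ = 25.5296 mm.
Repeating about the centroidal y-axis gives I_y = 3 426 241 mm⁴.
Polar second moment: J = I_x + I_y = 71 162 902 mm⁴.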